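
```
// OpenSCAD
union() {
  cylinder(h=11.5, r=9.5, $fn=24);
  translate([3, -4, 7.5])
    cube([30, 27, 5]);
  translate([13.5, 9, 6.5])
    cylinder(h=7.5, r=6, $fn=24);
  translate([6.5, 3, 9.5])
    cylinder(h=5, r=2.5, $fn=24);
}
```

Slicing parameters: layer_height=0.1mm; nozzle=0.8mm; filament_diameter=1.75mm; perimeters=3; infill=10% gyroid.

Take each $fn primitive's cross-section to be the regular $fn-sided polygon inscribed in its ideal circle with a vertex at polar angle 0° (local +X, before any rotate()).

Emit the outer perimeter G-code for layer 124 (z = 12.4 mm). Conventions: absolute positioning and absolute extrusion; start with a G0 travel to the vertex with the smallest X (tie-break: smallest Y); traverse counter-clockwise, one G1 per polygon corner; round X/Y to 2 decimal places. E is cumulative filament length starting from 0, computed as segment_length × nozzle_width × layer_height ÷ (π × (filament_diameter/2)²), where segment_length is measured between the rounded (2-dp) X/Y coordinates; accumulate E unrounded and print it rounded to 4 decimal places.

G0 X3.00 Y-4.00 Z12.40
G1 X33.00 Y-4.00 E0.9978
G1 X33.00 Y23.00 E1.8958
G1 X3.00 Y23.00 E2.8936
G1 X3.00 Y-4.00 E3.7917

At z = 12.4 mm: the cylinder is not intersected at this z (z outside [0, 11.5]); the cube at (3, -4) is present — its section is the full 30×27 rectangle; the r=6 cylinder at (13.5, 9) gives a regular 24-gon of circumradius 6 (constant along its height); the cylinder at (6.5, 3): section is a regular 24-gon, circumradius r=2.5; Merging all regions: the regions partially overlap (shared area 131.22 mm²), so overlapping operands fuse into one piece — 1 connected region. The outline is a single polygon with 4 vertices. Extrusion per mm of travel: 0.8 × 0.1 / (π × 0.875²) = 0.033260. Accumulating E over each segment gives final E = 3.7917.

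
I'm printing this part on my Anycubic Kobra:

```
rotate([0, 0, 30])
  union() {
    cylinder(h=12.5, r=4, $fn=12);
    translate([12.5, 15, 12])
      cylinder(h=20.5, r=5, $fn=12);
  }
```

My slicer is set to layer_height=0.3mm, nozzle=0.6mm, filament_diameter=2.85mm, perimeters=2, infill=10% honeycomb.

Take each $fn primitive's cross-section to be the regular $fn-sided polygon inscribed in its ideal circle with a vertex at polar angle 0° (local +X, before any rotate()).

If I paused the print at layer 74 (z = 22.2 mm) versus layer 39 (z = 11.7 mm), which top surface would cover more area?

layer 74 (z = 22.2 mm)

Layer 74 (z = 22.2): the cylinder is absent (z outside [0, 12.5]); the r=5 cylinder at (12.5, 15) contributes a regular 12-gon of circumradius 5 (area = (12/2)·5.000²·sin(360°/12) = 75.00 mm²); Combining (union): only the r=5 cylinder at (12.5, 15) is present, so the union is just that shape — area = 75.00 mm²; (whole slice rotated 30° about Z — lengths, areas and connectivity unchanged). So its area = 75.00 mm². Layer 39 (z = 11.7): the cylinder: section is a regular 12-gon, circumradius r=4 (area = (12/2)·4.000²·sin(360°/12) = 48.00 mm²); the cylinder at (12.5, 15) does not reach this height (z outside [12, 32.5]); Taking the union: only the r=4 cylinder is present, so the union is just that shape — area = 48.00 mm²; (whole slice rotated 30° about Z — lengths, areas and connectivity unchanged). So its area = 48.00 mm². Layer 74 is larger (75.00 vs 48.00 mm²).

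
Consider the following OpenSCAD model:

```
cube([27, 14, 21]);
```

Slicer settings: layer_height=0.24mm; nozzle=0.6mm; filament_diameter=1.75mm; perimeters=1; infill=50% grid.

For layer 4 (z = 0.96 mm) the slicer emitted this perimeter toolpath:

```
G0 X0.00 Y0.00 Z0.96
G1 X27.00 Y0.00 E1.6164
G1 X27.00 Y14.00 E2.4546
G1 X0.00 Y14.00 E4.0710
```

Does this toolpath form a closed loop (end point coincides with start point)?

no

Start point (G0): (0.00, 0.00). End point (last G1): the path does not return to the start — open.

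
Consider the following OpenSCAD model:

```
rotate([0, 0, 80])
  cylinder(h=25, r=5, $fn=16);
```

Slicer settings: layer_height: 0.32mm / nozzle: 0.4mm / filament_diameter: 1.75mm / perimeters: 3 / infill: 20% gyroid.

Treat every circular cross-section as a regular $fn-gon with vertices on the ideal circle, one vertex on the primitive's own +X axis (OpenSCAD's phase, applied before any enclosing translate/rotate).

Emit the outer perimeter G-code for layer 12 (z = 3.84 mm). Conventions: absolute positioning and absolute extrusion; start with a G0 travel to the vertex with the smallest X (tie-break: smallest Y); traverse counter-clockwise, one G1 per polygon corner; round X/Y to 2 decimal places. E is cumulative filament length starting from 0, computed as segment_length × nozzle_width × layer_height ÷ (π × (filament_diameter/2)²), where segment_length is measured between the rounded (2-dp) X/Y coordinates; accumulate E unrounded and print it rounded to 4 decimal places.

At z = 3.84 mm: the r=5 cylinder gives a regular 16-gon of circumradius 5 (constant along its height); (whole slice rotated 80° about Z — lengths, areas and connectivity unchanged). The outline is a single polygon with 16 vertices. Extrusion per mm of travel: 0.4 × 0.32 / (π × 0.875²) = 0.053216. Accumulating E over each segment gives final E = 1.6614.

G0 X-4.92 Y0.87 Z3.84
G1 X-4.88 Y-1.08 E0.1038
G1 X-4.10 Y-2.87 E0.2077
G1 X-2.69 Y-4.22 E0.3116
G1 X-0.87 Y-4.92 E0.4154
G1 X1.08 Y-4.88 E0.5191
G1 X2.87 Y-4.10 E0.6231
G1 X4.22 Y-2.69 E0.7269
G1 X4.92 Y-0.87 E0.8307
G1 X4.88 Y1.08 E0.9345
G1 X4.10 Y2.87 E1.0384
G1 X2.69 Y4.22 E1.1423
G1 X0.87 Y4.92 E1.2461
G1 X-1.08 Y4.88 E1.3499
G1 X-2.87 Y4.10 E1.4538
G1 X-4.22 Y2.69 E1.5576
G1 X-4.92 Y0.87 E1.6614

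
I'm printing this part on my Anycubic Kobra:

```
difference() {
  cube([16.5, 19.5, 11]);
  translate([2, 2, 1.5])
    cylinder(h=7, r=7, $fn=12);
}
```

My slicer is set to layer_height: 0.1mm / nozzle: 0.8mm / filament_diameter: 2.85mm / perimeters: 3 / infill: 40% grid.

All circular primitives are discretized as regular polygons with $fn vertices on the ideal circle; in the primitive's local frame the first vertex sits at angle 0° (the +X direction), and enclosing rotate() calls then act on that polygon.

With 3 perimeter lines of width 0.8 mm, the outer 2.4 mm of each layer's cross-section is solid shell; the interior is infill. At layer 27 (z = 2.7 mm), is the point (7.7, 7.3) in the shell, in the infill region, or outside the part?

shell

At z = 2.7 mm: the cube (footprint 16.5×19.5) is included at this height; the r=7 cylinder at (2, 2) contributes a regular 12-gon of circumradius 7; After the difference (first − rest): starting from the 16.5×19.5 cube, the r=7 cylinder at (2, 2) partially overlaps it — only the 67.68 mm² overlap (of its 147.00 mm²) is removed, clipping the outline — 1 connected region. Overall, the cross-section is a single solid region. The nearest boundary edge runs (8.06, 5.50)→(5.50, 8.06); distance from the point to it = 1.02 mm. The point is inside the cross-section, 1.02 mm from the nearest boundary — within the 2.4 mm shell band (3 × 0.8).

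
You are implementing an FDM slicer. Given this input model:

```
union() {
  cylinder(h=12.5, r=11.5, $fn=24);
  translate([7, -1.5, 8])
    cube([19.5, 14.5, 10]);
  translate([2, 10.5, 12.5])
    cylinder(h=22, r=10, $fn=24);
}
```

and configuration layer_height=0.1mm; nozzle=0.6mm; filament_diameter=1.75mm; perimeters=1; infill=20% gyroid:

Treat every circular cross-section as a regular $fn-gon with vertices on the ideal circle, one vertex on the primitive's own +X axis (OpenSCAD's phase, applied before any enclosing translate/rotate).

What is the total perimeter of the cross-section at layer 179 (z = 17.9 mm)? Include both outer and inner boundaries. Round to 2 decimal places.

101.86 mm

At z = 17.9 mm: the cylinder is absent (z outside [0, 12.5]); the cube at (7, -1.5) is present — its section is the full 19.5×14.5 rectangle (perimeter 68.00 mm); the cylinder at (2, 10.5): section is a regular 24-gon, circumradius r=10 (perimeter = 2·24·10.000·sin(180°/24) = 62.65 mm); Combining (union): the regions partially overlap (shared area 42.20 mm²), so the edge portions inside another operand are dropped and the merged outline is re-measured after clipping — boundary = 101.86 mm. Overall, the cross-section is a single solid region. Total boundary length (outer) = 101.86 mm.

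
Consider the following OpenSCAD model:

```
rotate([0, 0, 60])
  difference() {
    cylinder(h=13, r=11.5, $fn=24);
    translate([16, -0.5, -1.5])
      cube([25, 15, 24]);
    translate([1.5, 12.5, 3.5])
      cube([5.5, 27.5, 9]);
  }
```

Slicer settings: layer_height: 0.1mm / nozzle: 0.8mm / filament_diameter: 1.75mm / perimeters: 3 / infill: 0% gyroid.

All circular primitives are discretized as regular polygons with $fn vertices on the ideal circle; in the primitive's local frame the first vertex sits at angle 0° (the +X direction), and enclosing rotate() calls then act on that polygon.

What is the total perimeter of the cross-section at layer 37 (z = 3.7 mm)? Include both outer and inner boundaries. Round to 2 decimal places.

72.05 mm

At z = 3.7 mm: the r=11.5 cylinder gives a regular 24-gon of circumradius 11.5 (constant along its height) (perimeter = 2·24·11.500·sin(180°/24) = 72.05 mm); the cube at (16, -0.5) (footprint 25×15) is included at this height (perimeter 80.00 mm); the cube at (1.5, 12.5) (footprint 5.5×27.5) is included at this height (perimeter 66.00 mm); Taking the first minus the rest: starting from the r=11.5 cylinder, the 25×15 cube at (16, -0.5) misses the remaining region (no effect); the 5.5×27.5 cube at (1.5, 12.5) misses the remaining region (no effect) — boundary = 72.05 mm; (rotated 60° about Z; rotation is an isometry so areas/perimeters/island counts are preserved). Overall, the cross-section is a single solid region. Total boundary length (outer) = 72.05 mm.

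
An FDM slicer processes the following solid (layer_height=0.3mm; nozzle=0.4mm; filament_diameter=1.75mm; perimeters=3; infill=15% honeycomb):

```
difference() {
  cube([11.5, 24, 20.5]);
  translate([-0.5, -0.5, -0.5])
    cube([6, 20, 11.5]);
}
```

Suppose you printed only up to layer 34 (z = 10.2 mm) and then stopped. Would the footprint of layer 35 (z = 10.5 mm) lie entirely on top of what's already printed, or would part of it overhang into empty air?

entirely on top

Compare the two slices. At z = 10.2: the cube (footprint 11.5×24) is included at this height (area 276.00 mm²); the 6×20 cube at (-0.5, -0.5) contributes its full rectangle (area 120.00 mm²); Taking the first minus the rest: starting from the 11.5×24 cube (276.00 mm²), the 6×20 cube at (-0.5, -0.5) partially overlaps it — only the 107.25 mm² overlap (of its 120.00 mm²) is removed, clipping the outline — area = 168.75 mm². At z = 10.5: the cube is present — its section is the full 11.5×24 rectangle (area 276.00 mm²); the cube at (-0.5, -0.5) (footprint 6×20) is included at this height (area 120.00 mm²); After the difference (first − rest): starting from the 11.5×24 cube (276.00 mm²), the 6×20 cube at (-0.5, -0.5) partially overlaps it — only the 107.25 mm² overlap (of its 120.00 mm²) is removed, clipping the outline — area = 168.75 mm². Checking containment: the cross-section at z = 10.5 is a subset of the cross-section at z = 10.2.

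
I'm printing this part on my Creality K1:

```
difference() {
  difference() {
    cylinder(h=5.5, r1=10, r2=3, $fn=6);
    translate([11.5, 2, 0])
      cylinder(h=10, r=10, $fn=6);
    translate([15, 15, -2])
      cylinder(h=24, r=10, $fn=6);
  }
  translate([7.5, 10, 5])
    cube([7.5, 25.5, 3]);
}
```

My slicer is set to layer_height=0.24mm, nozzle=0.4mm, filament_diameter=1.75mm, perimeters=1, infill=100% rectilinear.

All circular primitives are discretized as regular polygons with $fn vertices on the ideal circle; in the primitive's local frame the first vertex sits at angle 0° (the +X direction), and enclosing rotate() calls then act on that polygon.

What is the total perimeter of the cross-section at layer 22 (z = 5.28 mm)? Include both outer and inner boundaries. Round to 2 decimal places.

At z = 5.28 mm: the cone (r1=10→r2=3) has section circumradius 3.280 here — a regular 6-gon (perimeter = 2·6·3.280·sin(180°/6) = 19.68 mm); the r=10 cylinder at (11.5, 2) gives a regular 6-gon of circumradius 10 (constant along its height) (perimeter = 2·6·10.000·sin(180°/6) = 60.00 mm); the r=10 cylinder at (15, 15) gives a regular 6-gon of circumradius 10 (constant along its height) (perimeter = 2·6·10.000·sin(180°/6) = 60.00 mm); Subtracting the remaining from the first: starting from the cone, the r=10 cylinder at (11.5, 2) partially overlaps it — only the 1.59 mm² overlap (of its 259.81 mm²) is removed, clipping the outline; the r=10 cylinder at (15, 15) misses the remaining region (no effect) — boundary = 19.68 mm; the 7.5×25.5 cube at (7.5, 10) contributes its full rectangle (perimeter 66.00 mm); Subtracting the remaining from the first: starting from that combined region, the 7.5×25.5 cube at (7.5, 10) misses the remaining region (no effect) — boundary = 19.68 mm. Overall, the cross-section is a single solid region. Total boundary length (outer) = 19.68 mm.

19.68 mm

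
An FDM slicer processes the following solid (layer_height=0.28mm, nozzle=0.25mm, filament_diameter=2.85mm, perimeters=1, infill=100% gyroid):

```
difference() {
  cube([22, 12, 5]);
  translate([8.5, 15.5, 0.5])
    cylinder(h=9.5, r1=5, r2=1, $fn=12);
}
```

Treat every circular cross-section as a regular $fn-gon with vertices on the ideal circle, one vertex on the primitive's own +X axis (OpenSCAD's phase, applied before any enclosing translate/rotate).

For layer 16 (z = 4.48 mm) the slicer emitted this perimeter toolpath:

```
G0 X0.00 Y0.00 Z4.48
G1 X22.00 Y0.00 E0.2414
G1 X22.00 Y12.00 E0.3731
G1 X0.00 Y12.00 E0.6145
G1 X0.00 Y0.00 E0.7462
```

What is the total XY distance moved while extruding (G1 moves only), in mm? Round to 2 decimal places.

Sum the Euclidean lengths of each G1 segment: total = 68.00 mm.

68.00 mm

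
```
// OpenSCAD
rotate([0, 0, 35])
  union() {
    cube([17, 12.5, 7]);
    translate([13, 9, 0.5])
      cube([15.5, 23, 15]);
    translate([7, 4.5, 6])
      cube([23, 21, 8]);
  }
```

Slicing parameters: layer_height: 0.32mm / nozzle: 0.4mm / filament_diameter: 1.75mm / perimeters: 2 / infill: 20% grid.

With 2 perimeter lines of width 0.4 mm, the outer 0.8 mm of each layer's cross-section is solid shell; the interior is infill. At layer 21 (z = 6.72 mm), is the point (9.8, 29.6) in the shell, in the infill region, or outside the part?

At z = 6.72 mm: the cube is present — its section is the full 17×12.5 rectangle; the cube at (13, 9) (footprint 15.5×23) is included at this height; the 23×21 cube at (7, 4.5) contributes its full rectangle; Merging all regions: the regions partially overlap (shared area 335.75 mm²), so overlapping operands fuse into one piece — 1 connected region; (whole slice rotated 35° about Z — lengths, areas and connectivity unchanged). Overall, the cross-section is a single solid region. Undo the 35° rotation: the query point maps to (25.006, 18.626) in the un-rotated model frame. The nearest boundary edge runs (30.00, 25.50)→(30.00, 4.50); distance from the point to it = 4.99 mm. The point is inside the cross-section and 4.99 mm from the nearest boundary — more than the 0.8 mm shell width (2 × 0.4), so it's in the infill interior.

infill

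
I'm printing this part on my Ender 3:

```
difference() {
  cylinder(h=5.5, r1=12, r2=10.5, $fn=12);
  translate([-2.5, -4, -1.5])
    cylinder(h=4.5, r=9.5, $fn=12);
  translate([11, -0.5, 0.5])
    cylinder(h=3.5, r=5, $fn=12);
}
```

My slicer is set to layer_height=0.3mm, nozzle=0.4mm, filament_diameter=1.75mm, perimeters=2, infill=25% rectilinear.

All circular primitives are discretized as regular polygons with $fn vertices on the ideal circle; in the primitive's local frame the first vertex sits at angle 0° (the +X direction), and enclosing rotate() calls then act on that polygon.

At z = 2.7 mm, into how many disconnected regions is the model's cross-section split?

At z = 2.7 mm: the cone: at t=0.491 of its height the radius interpolates to r₁+(r₂−r₁)t = 11.264, giving a regular 12-gon of that circumradius; the cylinder at (-2.5, -4): section is a regular 12-gon, circumradius r=9.5; the cylinder at (11, -0.5): section is a regular 12-gon, circumradius r=5; Taking the first minus the rest: starting from the cone, the r=9.5 cylinder at (-2.5, -4) partially overlaps it — only the 224.14 mm² overlap (of its 270.75 mm²) is removed, clipping the outline; the r=5 cylinder at (11, -0.5) partially overlaps it — only the 33.50 mm² overlap (of its 75.00 mm²) is removed, clipping the outline — 2 connected regions. The result has 2 disconnected regions.

2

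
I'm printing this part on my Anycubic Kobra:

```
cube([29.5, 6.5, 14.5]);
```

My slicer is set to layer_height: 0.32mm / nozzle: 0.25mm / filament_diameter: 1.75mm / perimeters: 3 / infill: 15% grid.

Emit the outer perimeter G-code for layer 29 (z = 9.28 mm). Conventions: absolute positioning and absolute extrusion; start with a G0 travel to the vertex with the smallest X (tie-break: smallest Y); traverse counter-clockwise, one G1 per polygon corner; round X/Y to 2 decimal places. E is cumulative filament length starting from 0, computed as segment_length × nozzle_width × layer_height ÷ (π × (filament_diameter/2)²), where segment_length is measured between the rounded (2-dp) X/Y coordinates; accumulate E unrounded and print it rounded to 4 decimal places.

At z = 9.28 mm: the 29.5×6.5 cube contributes its full rectangle. The outline is a single polygon with 4 vertices. Extrusion per mm of travel: 0.25 × 0.32 / (π × 0.875²) = 0.033260. Accumulating E over each segment gives final E = 2.3947.

G0 X0.00 Y0.00 Z9.28
G1 X29.50 Y0.00 E0.9812
G1 X29.50 Y6.50 E1.1974
G1 X0.00 Y6.50 E2.1785
G1 X0.00 Y0.00 E2.3947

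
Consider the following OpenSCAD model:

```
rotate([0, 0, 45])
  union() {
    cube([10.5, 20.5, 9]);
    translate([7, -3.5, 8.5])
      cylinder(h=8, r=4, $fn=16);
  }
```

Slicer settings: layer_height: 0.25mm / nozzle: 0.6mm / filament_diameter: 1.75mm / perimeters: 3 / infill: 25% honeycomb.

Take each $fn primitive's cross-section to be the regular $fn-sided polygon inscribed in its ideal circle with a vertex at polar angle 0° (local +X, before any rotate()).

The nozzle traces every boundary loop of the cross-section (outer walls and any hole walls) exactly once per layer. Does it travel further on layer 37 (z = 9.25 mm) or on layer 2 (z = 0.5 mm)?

layer 2 (z = 0.5 mm)

Layer 37 (z = 9.25): the cube is not intersected at this z (z outside [0, 9]); the r=4 cylinder at (7, -3.5) contributes a regular 16-gon of circumradius 4 (perimeter = 2·16·4.000·sin(180°/16) = 24.97 mm); Taking the union: only the r=4 cylinder at (7, -3.5) is present, so the union is just that shape — boundary = 24.97 mm; (rotated 45° about Z; rotation is an isometry so areas/perimeters/island counts are preserved). So its perimeter = 24.97 mm. Layer 2 (z = 0.5): the 10.5×20.5 cube contributes its full rectangle (perimeter 62.00 mm); the cylinder at (7, -3.5) is absent (z outside [8.5, 16.5]); Merging all regions: only the 10.5×20.5 cube is present, so the union is just that shape — boundary = 62.00 mm; (rotated 45° about Z; rotation is an isometry so areas/perimeters/island counts are preserved). So its perimeter = 62.00 mm. Layer 2 is larger (62.00 vs 24.97 mm).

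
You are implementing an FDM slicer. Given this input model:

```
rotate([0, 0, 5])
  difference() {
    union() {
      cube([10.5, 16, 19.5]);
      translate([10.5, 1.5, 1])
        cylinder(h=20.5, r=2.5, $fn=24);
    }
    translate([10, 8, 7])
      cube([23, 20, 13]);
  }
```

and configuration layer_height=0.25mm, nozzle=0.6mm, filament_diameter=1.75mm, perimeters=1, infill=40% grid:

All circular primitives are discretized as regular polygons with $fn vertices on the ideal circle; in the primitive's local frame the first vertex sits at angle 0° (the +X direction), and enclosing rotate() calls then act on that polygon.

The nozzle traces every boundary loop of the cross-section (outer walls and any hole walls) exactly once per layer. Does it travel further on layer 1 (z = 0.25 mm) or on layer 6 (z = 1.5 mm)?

layer 6 (z = 1.5 mm)

Layer 1 (z = 0.25): the cube is present — its section is the full 10.5×16 rectangle (perimeter 53.00 mm); the cylinder at (10.5, 1.5) does not reach this height (z outside [1, 21.5]); Merging all regions: only the 10.5×16 cube is present, so the union is just that shape — boundary = 53.00 mm; the cube at (10, 8) does not reach this height (z outside [7, 20]); Taking the first minus the rest: none of the subtracted shapes is present at this height, so the result so far is unchanged — boundary = 53.00 mm; (rotated 5° about Z; rotation is an isometry so areas/perimeters/island counts are preserved). So its perimeter = 53.00 mm. Layer 6 (z = 1.5): the cube is present — its section is the full 10.5×16 rectangle (perimeter 53.00 mm); the cylinder at (10.5, 1.5): section is a regular 24-gon, circumradius r=2.5 (perimeter = 2·24·2.500·sin(180°/24) = 15.66 mm); Combining (union): the regions partially overlap (shared area 8.34 mm²), so the edge portions inside another operand are dropped and the merged outline is re-measured after clipping — boundary = 57.15 mm; the cube at (10, 8) does not reach this height (z outside [7, 20]); Taking the first minus the rest: none of the subtracted shapes is present at this height, so the result so far is unchanged — boundary = 57.15 mm; (whole slice rotated 5° about Z — lengths, areas and connectivity unchanged). So its perimeter = 57.15 mm. Layer 6 is larger (57.15 vs 53.00 mm).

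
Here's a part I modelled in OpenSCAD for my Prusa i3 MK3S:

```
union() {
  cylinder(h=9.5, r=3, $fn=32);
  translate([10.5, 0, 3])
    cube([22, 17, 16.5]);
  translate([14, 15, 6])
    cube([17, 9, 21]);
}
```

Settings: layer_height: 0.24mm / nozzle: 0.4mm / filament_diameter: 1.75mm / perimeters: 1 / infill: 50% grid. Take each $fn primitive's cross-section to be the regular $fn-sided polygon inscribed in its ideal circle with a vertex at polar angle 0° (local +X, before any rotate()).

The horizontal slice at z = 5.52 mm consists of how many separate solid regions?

2

At z = 5.52 mm: the cylinder: section is a regular 32-gon, circumradius r=3; the cube at (10.5, 0) is present — its section is the full 22×17 rectangle; the cube at (14, 15) is absent (z outside [6, 27]); Combining (union): the 2 present regions are separate (no shared area or edge), so areas and boundary lengths simply add and each stays a separate island — 2 connected regions. The result has 2 disconnected regions.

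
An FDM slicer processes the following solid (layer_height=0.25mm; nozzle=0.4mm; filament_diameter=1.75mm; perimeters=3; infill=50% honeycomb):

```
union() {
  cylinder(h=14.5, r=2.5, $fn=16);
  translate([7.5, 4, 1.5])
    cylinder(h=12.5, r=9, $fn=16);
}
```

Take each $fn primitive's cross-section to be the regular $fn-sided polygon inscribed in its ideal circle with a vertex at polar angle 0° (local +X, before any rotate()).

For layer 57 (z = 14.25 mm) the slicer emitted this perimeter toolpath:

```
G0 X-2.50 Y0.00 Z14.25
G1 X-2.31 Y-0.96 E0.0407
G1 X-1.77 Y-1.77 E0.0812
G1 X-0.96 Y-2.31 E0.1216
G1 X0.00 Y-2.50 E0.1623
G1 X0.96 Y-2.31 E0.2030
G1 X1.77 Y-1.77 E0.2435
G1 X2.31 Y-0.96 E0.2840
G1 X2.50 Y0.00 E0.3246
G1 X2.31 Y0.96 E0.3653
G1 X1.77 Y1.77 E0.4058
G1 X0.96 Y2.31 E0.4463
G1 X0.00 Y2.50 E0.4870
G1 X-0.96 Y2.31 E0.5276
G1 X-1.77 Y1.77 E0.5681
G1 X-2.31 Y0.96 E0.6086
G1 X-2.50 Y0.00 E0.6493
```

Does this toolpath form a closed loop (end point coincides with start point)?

yes

Start point (G0): (-2.50, 0.00). End point (last G1): the path returns to the start — closed.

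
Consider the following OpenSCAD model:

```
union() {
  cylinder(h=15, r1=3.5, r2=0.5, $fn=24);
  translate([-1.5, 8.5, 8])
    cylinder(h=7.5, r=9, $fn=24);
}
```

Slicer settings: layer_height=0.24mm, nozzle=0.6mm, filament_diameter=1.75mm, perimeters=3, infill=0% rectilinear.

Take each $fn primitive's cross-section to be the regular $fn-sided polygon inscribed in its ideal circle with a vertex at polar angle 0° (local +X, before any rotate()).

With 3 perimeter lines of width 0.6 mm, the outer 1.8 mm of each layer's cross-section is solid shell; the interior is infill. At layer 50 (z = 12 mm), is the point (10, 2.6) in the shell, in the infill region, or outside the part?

outside

At z = 12 mm: the cone contributes a regular 24-gon of circumradius 1.100 (interpolated between r1=3.5 and r2=0.5 at t=0.800); the r=9 cylinder at (-1.5, 8.5) gives a regular 24-gon of circumradius 9 (constant along its height); Combining (union): the regions partially overlap (shared area 2.52 mm²), so overlapping operands fuse into one piece — 1 connected region. Overall, the cross-section is a single solid region. The nearest boundary edge runs (7.19, 6.17)→(6.29, 4.00); distance from the point to it = 3.96 mm. The point is not inside any of the regions above, so it lies outside the cross-section (3.96 mm from the nearest boundary).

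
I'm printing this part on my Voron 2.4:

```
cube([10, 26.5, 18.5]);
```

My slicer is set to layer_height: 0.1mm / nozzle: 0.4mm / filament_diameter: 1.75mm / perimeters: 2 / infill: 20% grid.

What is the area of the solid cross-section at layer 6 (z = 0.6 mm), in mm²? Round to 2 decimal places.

265.00 mm²

At z = 0.6 mm: the 10×26.5 cube contributes its full rectangle (area 265.00 mm²). Overall, the cross-section is a single solid region. Net area = 265.00 mm².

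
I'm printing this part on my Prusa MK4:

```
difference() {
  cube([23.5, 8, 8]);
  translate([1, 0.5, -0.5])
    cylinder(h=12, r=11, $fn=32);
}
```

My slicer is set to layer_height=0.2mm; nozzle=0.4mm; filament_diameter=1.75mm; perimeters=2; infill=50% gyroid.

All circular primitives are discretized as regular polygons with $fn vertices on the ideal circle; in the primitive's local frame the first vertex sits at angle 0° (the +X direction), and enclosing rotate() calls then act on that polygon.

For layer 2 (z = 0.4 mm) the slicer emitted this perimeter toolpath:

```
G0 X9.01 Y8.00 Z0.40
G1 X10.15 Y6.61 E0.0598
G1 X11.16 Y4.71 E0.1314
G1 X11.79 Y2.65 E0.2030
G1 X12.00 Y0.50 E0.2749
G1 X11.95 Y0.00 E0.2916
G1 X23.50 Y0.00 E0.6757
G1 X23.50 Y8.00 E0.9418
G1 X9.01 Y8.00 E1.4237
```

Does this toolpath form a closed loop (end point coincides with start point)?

yes

Start point (G0): (9.01, 8.00). End point (last G1): the path returns to the start — closed.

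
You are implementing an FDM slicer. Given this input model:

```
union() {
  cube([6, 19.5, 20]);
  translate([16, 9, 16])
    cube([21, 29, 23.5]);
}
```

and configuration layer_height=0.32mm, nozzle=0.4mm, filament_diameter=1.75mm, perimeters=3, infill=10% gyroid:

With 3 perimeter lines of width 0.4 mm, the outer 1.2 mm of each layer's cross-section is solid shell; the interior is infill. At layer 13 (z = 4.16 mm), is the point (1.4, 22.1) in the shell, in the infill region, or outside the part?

At z = 4.16 mm: the cube (footprint 6×19.5) is included at this height; the cube at (16, 9) is not intersected at this z (z outside [16, 39.5]); Merging all regions: only the 6×19.5 cube is present, so the union is just that shape — 1 connected region. Overall, the cross-section is a single solid region. The nearest boundary edge runs (6.00, 19.50)→(0.00, 19.50); distance from the point to it = 2.60 mm. The point is not inside any of the regions above, so it lies outside the cross-section (2.60 mm from the nearest boundary).

outside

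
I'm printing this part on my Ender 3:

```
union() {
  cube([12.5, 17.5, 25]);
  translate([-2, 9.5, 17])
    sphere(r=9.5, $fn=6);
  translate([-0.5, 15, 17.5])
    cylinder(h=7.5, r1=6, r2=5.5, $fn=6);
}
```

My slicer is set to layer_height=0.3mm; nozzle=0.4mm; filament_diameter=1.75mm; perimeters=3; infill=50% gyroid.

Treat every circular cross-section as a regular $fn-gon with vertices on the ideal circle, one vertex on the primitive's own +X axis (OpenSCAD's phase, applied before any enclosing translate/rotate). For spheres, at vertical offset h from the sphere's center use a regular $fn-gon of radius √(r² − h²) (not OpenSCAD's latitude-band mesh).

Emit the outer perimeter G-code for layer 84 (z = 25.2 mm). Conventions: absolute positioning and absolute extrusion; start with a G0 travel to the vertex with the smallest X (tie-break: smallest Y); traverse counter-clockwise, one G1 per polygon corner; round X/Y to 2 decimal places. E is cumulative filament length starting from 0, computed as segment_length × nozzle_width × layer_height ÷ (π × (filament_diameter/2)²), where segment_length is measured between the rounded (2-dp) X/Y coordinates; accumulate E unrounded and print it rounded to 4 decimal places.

G0 X-6.80 Y9.50 Z25.20
G1 X-4.40 Y5.35 E0.2392
G1 X0.40 Y5.35 E0.4786
G1 X2.80 Y9.50 E0.7178
G1 X0.40 Y13.65 E0.9570
G1 X-4.40 Y13.65 E1.1965
G1 X-6.80 Y9.50 E1.4356

At z = 25.2 mm: the cube does not reach this height (z outside [0, 25]); the sphere at (-2, 9.5): section is a regular 6-gon, circumradius = √(r²−h²) = √(9.5²−8.2²) = 4.797; the cone at (-0.5, 15) is absent (z outside [17.5, 25]); Combining (union): only the r=9.5 sphere at (-2, 9.5) is present, so the union is just that shape — 1 connected region. The outline is a single polygon with 6 vertices. Extrusion per mm of travel: 0.4 × 0.3 / (π × 0.875²) = 0.049890. Accumulating E over each segment gives final E = 1.4356.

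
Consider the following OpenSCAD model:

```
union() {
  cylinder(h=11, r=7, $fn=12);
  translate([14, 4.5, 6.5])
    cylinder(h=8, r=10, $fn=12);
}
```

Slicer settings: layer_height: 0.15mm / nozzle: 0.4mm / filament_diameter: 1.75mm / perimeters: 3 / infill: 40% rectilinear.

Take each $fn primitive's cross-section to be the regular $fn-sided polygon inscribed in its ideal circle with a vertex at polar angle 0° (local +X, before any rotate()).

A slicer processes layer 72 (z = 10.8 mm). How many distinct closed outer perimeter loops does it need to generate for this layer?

At z = 10.8 mm: the cylinder: section is a regular 12-gon, circumradius r=7; the r=10 cylinder at (14, 4.5) contributes a regular 12-gon of circumradius 10; Taking the union: the regions partially overlap (shared area 9.90 mm²), so overlapping operands fuse into one piece — 1 connected region. The result has 1 disconnected region.

1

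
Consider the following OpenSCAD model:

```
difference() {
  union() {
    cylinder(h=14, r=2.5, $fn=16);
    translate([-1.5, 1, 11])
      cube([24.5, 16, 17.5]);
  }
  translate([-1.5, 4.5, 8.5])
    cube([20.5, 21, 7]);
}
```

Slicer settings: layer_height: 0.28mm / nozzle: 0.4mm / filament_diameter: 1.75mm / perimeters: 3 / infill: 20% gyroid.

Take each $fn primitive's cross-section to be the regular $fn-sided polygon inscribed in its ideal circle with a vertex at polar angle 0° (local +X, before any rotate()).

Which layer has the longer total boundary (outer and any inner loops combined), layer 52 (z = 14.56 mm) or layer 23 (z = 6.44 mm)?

Layer 52 (z = 14.56): the cylinder does not reach this height (z outside [0, 14]); the cube at (-1.5, 1) is present — its section is the full 24.5×16 rectangle (perimeter 81.00 mm); Taking the union: only the 24.5×16 cube at (-1.5, 1) is present, so the union is just that shape — boundary = 81.00 mm; the cube at (-1.5, 4.5) (footprint 20.5×21) is included at this height (perimeter 83.00 mm); Subtracting the remaining from the first: starting from the result so far, the 20.5×21 cube at (-1.5, 4.5) partially overlaps it — only the 256.25 mm² overlap (of its 430.50 mm²) is removed, clipping the outline — boundary = 81.00 mm. So its perimeter = 81.00 mm. Layer 23 (z = 6.44): the r=2.5 cylinder gives a regular 16-gon of circumradius 2.5 (constant along its height) (perimeter = 2·16·2.500·sin(180°/16) = 15.61 mm); the cube at (-1.5, 1) does not reach this height (z outside [11, 28.5]); Taking the union: only the r=2.5 cylinder is present, so the union is just that shape — boundary = 15.61 mm; the cube at (-1.5, 4.5) does not reach this height (z outside [8.5, 15.5]); After the difference (first − rest): none of the subtracted shapes is present at this height, so the result so far is unchanged — boundary = 15.61 mm. So its perimeter = 15.61 mm. Layer 52 is larger (81.00 vs 15.61 mm).

layer 52 (z = 14.56 mm)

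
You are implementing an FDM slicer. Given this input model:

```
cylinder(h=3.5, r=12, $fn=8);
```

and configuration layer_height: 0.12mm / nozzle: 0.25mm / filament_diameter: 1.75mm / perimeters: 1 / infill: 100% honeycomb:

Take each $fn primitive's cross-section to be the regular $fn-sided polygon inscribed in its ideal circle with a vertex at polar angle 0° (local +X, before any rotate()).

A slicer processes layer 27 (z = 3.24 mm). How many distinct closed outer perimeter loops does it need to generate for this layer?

At z = 3.24 mm: the r=12 cylinder contributes a regular 8-gon of circumradius 12. The result has 1 disconnected region.

1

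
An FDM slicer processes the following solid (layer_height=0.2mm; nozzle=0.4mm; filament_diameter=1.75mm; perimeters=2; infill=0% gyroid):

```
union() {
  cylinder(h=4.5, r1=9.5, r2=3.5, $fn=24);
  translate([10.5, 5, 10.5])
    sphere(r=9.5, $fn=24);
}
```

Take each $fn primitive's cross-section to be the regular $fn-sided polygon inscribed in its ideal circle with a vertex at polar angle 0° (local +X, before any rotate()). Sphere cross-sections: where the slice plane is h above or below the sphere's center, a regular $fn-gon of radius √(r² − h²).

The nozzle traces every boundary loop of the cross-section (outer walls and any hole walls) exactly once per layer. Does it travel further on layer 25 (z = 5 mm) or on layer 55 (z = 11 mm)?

layer 55 (z = 11 mm)

Layer 25 (z = 5): the cone does not reach this height (z outside [0, 4.5]); the sphere at (10.5, 5): section is a regular 24-gon, circumradius = √(r²−h²) = √(9.5²−5.5²) = 7.746 (perimeter = 2·24·7.746·sin(180°/24) = 48.53 mm); Merging all regions: only the r=9.5 sphere at (10.5, 5) is present, so the union is just that shape — boundary = 48.53 mm. So its perimeter = 48.53 mm. Layer 55 (z = 11): the cone is not intersected at this z (z outside [0, 4.5]); the sphere at (10.5, 5): section is a regular 24-gon, circumradius = √(r²−h²) = √(9.5²−0.5²) = 9.487 (perimeter = 2·24·9.487·sin(180°/24) = 59.44 mm); Combining (union): only the r=9.5 sphere at (10.5, 5) is present, so the union is just that shape — boundary = 59.44 mm. So its perimeter = 59.44 mm. Layer 55 is larger (59.44 vs 48.53 mm).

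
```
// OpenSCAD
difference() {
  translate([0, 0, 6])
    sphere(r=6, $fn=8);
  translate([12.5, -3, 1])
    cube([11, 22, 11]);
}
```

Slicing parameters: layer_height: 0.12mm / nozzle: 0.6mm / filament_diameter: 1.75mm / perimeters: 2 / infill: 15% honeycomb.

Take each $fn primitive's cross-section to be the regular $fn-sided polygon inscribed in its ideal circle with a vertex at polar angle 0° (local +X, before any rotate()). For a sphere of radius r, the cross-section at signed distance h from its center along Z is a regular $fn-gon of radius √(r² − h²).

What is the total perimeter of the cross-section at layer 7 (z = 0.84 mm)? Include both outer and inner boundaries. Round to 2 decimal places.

18.75 mm

At z = 0.84 mm: the sphere: section is a regular 8-gon, circumradius = √(r²−h²) = √(6²−5.16²) = 3.062 (perimeter = 2·8·3.062·sin(180°/8) = 18.75 mm); the cube at (12.5, -3) is not intersected at this z (z outside [1, 12]); Taking the first minus the rest: none of the subtracted shapes is present at this height, so the r=6 sphere is unchanged — boundary = 18.75 mm. Overall, the cross-section is a single solid region. Total boundary length (outer) = 18.75 mm.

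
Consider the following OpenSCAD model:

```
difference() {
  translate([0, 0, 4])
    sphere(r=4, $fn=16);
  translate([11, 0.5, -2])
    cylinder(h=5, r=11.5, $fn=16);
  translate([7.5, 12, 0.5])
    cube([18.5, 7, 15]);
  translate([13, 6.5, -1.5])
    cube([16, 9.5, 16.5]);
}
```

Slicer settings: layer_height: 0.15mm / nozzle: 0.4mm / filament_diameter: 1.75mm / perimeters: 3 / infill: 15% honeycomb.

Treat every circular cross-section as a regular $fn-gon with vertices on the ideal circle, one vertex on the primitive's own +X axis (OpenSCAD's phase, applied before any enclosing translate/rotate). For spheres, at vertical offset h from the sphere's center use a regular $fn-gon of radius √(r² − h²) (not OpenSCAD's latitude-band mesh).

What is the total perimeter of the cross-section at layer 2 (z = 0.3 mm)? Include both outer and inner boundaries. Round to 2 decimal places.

At z = 0.3 mm: the r=4 sphere contributes a regular 16-gon of circumradius √(4²−3.7²) = 1.520 (perimeter = 2·16·1.520·sin(180°/16) = 9.49 mm); the r=11.5 cylinder at (11, 0.5) gives a regular 16-gon of circumradius 11.5 (constant along its height) (perimeter = 2·16·11.500·sin(180°/16) = 71.79 mm); the cube at (7.5, 12) does not reach this height (z outside [0.5, 15.5]); the cube at (13, 6.5) (footprint 16×9.5) is included at this height (perimeter 51.00 mm); After the difference (first − rest): starting from the r=4 sphere, the r=11.5 cylinder at (11, 0.5) partially overlaps it — only the 4.54 mm² overlap (of its 404.88 mm²) is removed, clipping the outline; the 16×9.5 cube at (13, 6.5) misses the remaining region (no effect) — boundary = 7.34 mm. Overall, the cross-section is a single solid region. Total boundary length (outer) = 7.34 mm.

7.34 mm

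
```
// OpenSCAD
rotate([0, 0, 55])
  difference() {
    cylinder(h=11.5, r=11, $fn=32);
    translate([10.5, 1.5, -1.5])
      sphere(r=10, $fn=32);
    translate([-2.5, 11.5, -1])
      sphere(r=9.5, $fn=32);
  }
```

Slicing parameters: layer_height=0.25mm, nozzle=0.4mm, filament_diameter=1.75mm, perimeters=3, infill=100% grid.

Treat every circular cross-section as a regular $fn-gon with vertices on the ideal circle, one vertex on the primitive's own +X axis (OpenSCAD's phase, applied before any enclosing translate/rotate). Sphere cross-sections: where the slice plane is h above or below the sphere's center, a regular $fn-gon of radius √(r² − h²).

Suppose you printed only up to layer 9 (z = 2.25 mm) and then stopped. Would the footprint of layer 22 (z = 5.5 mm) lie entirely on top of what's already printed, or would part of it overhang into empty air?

Compare the two slices. At z = 2.25: the r=11 cylinder contributes a regular 32-gon of circumradius 11 (area = (32/2)·11.000²·sin(360°/32) = 377.69 mm²); the r=10 sphere at (10.5, 1.5) slices to a regular 32-gon of circumradius 9.270 (√(r²−h²) with h=3.75 from center) (area = (32/2)·9.270²·sin(360°/32) = 268.25 mm²); the sphere at (-2.5, 11.5): section is a regular 32-gon, circumradius = √(r²−h²) = √(9.5²−3.25²) = 8.927 (area = (32/2)·8.927²·sin(360°/32) = 248.74 mm²); After the difference (first − rest): starting from the r=11 cylinder (377.69 mm²), the r=10 sphere at (10.5, 1.5) partially overlaps it — only the 115.73 mm² overlap (of its 268.25 mm²) is removed, clipping the outline; the r=9.5 sphere at (-2.5, 11.5) partially overlaps it — only the 80.78 mm² overlap (of its 248.74 mm²) is removed, clipping the outline — area = 181.19 mm²; (rotated 55° about Z; rotation is an isometry so areas/perimeters/island counts are preserved). At z = 5.5: the r=11 cylinder contributes a regular 32-gon of circumradius 11 (area = (32/2)·11.000²·sin(360°/32) = 377.69 mm²); the r=10 sphere at (10.5, 1.5) slices to a regular 32-gon of circumradius 7.141 (√(r²−h²) with h=7 from center) (area = (32/2)·7.141²·sin(360°/32) = 159.19 mm²); the r=9.5 sphere at (-2.5, 11.5) contributes a regular 32-gon of circumradius √(9.5²−6.5²) = 6.928 (area = (32/2)·6.928²·sin(360°/32) = 149.83 mm²); Subtracting the remaining from the first: starting from the r=11 cylinder (377.69 mm²), the r=10 sphere at (10.5, 1.5) partially overlaps it — only the 73.37 mm² overlap (of its 159.19 mm²) is removed, clipping the outline; the r=9.5 sphere at (-2.5, 11.5) partially overlaps it — only the 54.45 mm² overlap (of its 149.83 mm²) is removed, clipping the outline — area = 249.87 mm²; (rotated 55° about Z; rotation is an isometry so areas/perimeters/island counts are preserved). Checking containment: at z = 5.5 the cross-section extends beyond the z = 2.25 cross-section by about 68.69 mm².

part overhangs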